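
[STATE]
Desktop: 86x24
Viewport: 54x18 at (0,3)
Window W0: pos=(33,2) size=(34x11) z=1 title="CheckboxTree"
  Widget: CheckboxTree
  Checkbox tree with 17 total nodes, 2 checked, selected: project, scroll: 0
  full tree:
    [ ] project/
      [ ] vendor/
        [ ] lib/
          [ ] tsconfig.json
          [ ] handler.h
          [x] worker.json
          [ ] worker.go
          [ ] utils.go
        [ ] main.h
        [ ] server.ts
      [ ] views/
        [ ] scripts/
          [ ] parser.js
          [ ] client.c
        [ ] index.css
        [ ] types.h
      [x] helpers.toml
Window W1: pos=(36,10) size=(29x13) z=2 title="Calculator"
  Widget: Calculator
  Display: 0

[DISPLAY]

                                 ┃ CheckboxTree       
                                 ┠────────────────────
                                 ┃>[-] project/       
                                 ┃   [-] vendor/      
                                 ┃     [-] lib/       
                                 ┃       [ ] tsconfig.
                                 ┃       [ ] handler.h
                                 ┃  ┏━━━━━━━━━━━━━━━━━
                                 ┃  ┃ Calculator      
                                 ┗━━┠─────────────────
                                    ┃                 
                                    ┃┌───┬───┬───┬───┐
                                    ┃│ 7 │ 8 │ 9 │ ÷ │
                                    ┃├───┼───┼───┼───┤
                                    ┃│ 4 │ 5 │ 6 │ × │
                                    ┃├───┼───┼───┼───┤
                                    ┃│ 1 │ 2 │ 3 │ - │
                                    ┃├───┼───┼───┼───┤


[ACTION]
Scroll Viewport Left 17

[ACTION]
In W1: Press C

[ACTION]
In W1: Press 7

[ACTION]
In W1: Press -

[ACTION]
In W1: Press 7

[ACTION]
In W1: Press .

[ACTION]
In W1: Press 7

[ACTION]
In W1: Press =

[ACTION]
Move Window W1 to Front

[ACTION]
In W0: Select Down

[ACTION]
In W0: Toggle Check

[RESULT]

                                 ┃ CheckboxTree       
                                 ┠────────────────────
                                 ┃ [-] project/       
                                 ┃>  [x] vendor/      
                                 ┃     [x] lib/       
                                 ┃       [x] tsconfig.
                                 ┃       [x] handler.h
                                 ┃  ┏━━━━━━━━━━━━━━━━━
                                 ┃  ┃ Calculator      
                                 ┗━━┠─────────────────
                                    ┃                 
                                    ┃┌───┬───┬───┬───┐
                                    ┃│ 7 │ 8 │ 9 │ ÷ │
                                    ┃├───┼───┼───┼───┤
                                    ┃│ 4 │ 5 │ 6 │ × │
                                    ┃├───┼───┼───┼───┤
                                    ┃│ 1 │ 2 │ 3 │ - │
                                    ┃├───┼───┼───┼───┤


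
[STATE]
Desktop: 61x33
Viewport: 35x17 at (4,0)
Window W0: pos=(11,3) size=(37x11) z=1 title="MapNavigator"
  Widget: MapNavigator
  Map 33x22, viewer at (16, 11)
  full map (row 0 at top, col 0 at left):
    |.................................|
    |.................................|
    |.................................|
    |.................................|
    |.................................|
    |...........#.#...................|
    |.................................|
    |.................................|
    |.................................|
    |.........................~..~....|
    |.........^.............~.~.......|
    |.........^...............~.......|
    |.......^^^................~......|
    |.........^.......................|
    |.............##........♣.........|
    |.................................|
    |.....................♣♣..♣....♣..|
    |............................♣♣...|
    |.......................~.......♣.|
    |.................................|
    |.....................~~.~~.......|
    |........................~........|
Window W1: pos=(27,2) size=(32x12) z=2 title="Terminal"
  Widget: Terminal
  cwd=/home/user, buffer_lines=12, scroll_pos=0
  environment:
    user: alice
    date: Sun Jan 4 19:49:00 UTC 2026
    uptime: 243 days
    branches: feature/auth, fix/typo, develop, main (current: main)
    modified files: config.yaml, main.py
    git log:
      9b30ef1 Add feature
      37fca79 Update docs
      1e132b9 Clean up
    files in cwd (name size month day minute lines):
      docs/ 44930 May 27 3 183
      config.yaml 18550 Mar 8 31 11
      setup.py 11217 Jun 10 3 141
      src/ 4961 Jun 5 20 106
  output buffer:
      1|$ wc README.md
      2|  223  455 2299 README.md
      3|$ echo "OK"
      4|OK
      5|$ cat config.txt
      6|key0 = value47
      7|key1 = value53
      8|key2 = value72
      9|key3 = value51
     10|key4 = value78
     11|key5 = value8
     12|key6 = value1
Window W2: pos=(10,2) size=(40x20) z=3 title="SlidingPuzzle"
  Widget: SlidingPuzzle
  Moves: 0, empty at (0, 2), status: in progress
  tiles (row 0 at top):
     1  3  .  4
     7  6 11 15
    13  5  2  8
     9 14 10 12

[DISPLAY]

                                   
                                   
      ┏━━━━━━━━━━━━━━━━━━━━━━━━━━━━
      ┃ SlidingPuzzle              
      ┠────────────────────────────
      ┃┌────┬────┬────┬────┐       
      ┃│  1 │  3 │    │  4 │       
      ┃├────┼────┼────┼────┤       
      ┃│  7 │  6 │ 11 │ 15 │       
      ┃├────┼────┼────┼────┤       
      ┃│ 13 │  5 │  2 │  8 │       
      ┃├────┼────┼────┼────┤       
      ┃│  9 │ 14 │ 10 │ 12 │       
      ┃└────┴────┴────┴────┘       
      ┃Moves: 0                    
      ┃                            
      ┃                            


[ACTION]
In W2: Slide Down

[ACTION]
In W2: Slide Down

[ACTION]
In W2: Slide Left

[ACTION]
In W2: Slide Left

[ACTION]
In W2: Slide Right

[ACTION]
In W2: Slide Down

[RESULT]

                                   
                                   
      ┏━━━━━━━━━━━━━━━━━━━━━━━━━━━━
      ┃ SlidingPuzzle              
      ┠────────────────────────────
      ┃┌────┬────┬────┬────┐       
      ┃│  1 │  3 │    │  4 │       
      ┃├────┼────┼────┼────┤       
      ┃│  7 │  6 │ 11 │ 15 │       
      ┃├────┼────┼────┼────┤       
      ┃│ 13 │  5 │  2 │  8 │       
      ┃├────┼────┼────┼────┤       
      ┃│  9 │ 14 │ 10 │ 12 │       
      ┃└────┴────┴────┴────┘       
      ┃Moves: 2                    
      ┃                            
      ┃                            


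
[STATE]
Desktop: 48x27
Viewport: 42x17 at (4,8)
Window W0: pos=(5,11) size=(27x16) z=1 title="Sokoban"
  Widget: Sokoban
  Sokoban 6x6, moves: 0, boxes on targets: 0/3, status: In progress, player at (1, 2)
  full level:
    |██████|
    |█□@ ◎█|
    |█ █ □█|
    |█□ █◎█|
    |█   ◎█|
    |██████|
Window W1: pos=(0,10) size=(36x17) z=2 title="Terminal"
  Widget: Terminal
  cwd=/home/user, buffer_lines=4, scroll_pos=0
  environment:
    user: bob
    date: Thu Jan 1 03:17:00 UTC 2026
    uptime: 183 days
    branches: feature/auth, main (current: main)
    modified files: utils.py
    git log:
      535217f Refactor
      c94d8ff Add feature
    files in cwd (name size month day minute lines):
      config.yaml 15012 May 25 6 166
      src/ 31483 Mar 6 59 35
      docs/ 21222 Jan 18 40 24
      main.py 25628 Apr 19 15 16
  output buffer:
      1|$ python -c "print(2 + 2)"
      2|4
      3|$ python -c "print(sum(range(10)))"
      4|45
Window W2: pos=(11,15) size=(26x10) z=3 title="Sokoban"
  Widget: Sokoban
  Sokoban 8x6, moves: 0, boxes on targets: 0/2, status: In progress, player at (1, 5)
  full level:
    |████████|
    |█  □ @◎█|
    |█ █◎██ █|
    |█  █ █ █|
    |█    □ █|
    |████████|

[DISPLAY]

                                          
                                          
━━━━━━━━━━━━━━━━━━━━━━━━━━━━━━━┓          
rminal                         ┃          
───────────────────────────────┨          
ython -c "print(2 + 2)"        ┃          
                               ┃          
ython -┏━━━━━━━━━━━━━━━━━━━━━━━━┓         
       ┃ Sokoban                ┃         
       ┠────────────────────────┨         
       ┃████████                ┃         
       ┃█  □ @◎█                ┃         
       ┃█ █◎██ █                ┃         
       ┃█  █ █ █                ┃         
       ┃█    □ █                ┃         
       ┃████████                ┃         
       ┗━━━━━━━━━━━━━━━━━━━━━━━━┛         


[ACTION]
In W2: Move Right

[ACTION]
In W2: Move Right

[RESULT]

                                          
                                          
━━━━━━━━━━━━━━━━━━━━━━━━━━━━━━━┓          
rminal                         ┃          
───────────────────────────────┨          
ython -c "print(2 + 2)"        ┃          
                               ┃          
ython -┏━━━━━━━━━━━━━━━━━━━━━━━━┓         
       ┃ Sokoban                ┃         
       ┠────────────────────────┨         
       ┃████████                ┃         
       ┃█  □  +█                ┃         
       ┃█ █◎██ █                ┃         
       ┃█  █ █ █                ┃         
       ┃█    □ █                ┃         
       ┃████████                ┃         
       ┗━━━━━━━━━━━━━━━━━━━━━━━━┛         


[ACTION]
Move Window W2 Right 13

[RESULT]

                                          
                                          
━━━━━━━━━━━━━━━━━━━━━━━━━━━━━━━┓          
rminal                         ┃          
───────────────────────────────┨          
ython -c "print(2 + 2)"        ┃          
                               ┃          
ython -c "print(su┏━━━━━━━━━━━━━━━━━━━━━━━
                  ┃ Sokoban               
                  ┠───────────────────────
                  ┃████████               
                  ┃█  □  +█               
                  ┃█ █◎██ █               
                  ┃█  █ █ █               
                  ┃█    □ █               
                  ┃████████               
                  ┗━━━━━━━━━━━━━━━━━━━━━━━


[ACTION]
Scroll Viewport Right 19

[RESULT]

                                          
                                          
━━━━━━━━━━━━━━━━━━━━━━━━━━━━━┓            
inal                         ┃            
─────────────────────────────┨            
hon -c "print(2 + 2)"        ┃            
                             ┃            
hon -c "print(su┏━━━━━━━━━━━━━━━━━━━━━━━━┓
                ┃ Sokoban                ┃
                ┠────────────────────────┨
                ┃████████                ┃
                ┃█  □  +█                ┃
                ┃█ █◎██ █                ┃
                ┃█  █ █ █                ┃
                ┃█    □ █                ┃
                ┃████████                ┃
                ┗━━━━━━━━━━━━━━━━━━━━━━━━┛


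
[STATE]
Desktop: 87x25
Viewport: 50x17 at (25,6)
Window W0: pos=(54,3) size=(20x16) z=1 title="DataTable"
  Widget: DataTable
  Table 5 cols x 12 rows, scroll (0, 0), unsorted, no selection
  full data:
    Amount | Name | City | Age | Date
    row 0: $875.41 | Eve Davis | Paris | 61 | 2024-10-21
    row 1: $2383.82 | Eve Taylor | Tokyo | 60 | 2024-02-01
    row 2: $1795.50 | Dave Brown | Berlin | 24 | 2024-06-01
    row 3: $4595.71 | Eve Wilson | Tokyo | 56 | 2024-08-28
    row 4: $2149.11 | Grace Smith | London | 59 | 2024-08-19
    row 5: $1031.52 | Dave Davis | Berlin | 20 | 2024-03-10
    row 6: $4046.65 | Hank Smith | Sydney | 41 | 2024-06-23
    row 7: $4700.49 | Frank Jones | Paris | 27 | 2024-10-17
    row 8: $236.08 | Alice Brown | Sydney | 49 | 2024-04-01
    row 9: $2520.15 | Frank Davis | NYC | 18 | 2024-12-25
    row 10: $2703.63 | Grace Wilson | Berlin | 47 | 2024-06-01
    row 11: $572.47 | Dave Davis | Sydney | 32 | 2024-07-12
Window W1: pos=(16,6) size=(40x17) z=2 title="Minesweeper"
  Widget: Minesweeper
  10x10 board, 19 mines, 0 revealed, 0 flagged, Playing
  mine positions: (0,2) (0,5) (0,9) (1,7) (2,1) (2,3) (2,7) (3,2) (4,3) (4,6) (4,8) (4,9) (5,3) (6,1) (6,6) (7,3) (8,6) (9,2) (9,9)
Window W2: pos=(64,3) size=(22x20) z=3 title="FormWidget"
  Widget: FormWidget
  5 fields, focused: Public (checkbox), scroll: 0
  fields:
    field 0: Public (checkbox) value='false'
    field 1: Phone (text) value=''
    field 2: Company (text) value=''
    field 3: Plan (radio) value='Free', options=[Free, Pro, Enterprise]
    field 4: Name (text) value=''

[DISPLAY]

━━━━━━━━━━━━━━━━━━━━━━━━━━━━━━┓mount  │┃> Public: 
eper                          ┃───────┼┃  Phone:  
──────────────────────────────┨875.41 │┃  Company:
■■                            ┃2383.82│┃  Plan:   
■■                            ┃1795.50│┃  Name:   
■■                            ┃4595.71│┃          
■■                            ┃2149.11│┃          
■■                            ┃1031.52│┃          
■■                            ┃4046.65│┃          
■■                            ┃4700.49│┃          
■■                            ┃236.08 │┃          
■■                            ┃2520.15│┃          
■■                            ┃━━━━━━━━┃          
                              ┃        ┃          
                              ┃        ┃          
                              ┃        ┃          
━━━━━━━━━━━━━━━━━━━━━━━━━━━━━━┛        ┗━━━━━━━━━━


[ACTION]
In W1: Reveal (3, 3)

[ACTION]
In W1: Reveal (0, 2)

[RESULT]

━━━━━━━━━━━━━━━━━━━━━━━━━━━━━━┓mount  │┃> Public: 
eper                          ┃───────┼┃  Phone:  
──────────────────────────────┨875.41 │┃  Company:
■✹                            ┃2383.82│┃  Plan:   
■■                            ┃1795.50│┃  Name:   
■■                            ┃4595.71│┃          
■■                            ┃2149.11│┃          
✹✹                            ┃1031.52│┃          
■■                            ┃4046.65│┃          
■■                            ┃4700.49│┃          
■■                            ┃236.08 │┃          
■■                            ┃2520.15│┃          
■✹                            ┃━━━━━━━━┃          
                              ┃        ┃          
                              ┃        ┃          
                              ┃        ┃          
━━━━━━━━━━━━━━━━━━━━━━━━━━━━━━┛        ┗━━━━━━━━━━


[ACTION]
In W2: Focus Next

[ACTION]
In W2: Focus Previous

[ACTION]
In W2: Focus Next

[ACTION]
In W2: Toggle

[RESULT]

━━━━━━━━━━━━━━━━━━━━━━━━━━━━━━┓mount  │┃  Public: 
eper                          ┃───────┼┃> Phone:  
──────────────────────────────┨875.41 │┃  Company:
■✹                            ┃2383.82│┃  Plan:   
■■                            ┃1795.50│┃  Name:   
■■                            ┃4595.71│┃          
■■                            ┃2149.11│┃          
✹✹                            ┃1031.52│┃          
■■                            ┃4046.65│┃          
■■                            ┃4700.49│┃          
■■                            ┃236.08 │┃          
■■                            ┃2520.15│┃          
■✹                            ┃━━━━━━━━┃          
                              ┃        ┃          
                              ┃        ┃          
                              ┃        ┃          
━━━━━━━━━━━━━━━━━━━━━━━━━━━━━━┛        ┗━━━━━━━━━━


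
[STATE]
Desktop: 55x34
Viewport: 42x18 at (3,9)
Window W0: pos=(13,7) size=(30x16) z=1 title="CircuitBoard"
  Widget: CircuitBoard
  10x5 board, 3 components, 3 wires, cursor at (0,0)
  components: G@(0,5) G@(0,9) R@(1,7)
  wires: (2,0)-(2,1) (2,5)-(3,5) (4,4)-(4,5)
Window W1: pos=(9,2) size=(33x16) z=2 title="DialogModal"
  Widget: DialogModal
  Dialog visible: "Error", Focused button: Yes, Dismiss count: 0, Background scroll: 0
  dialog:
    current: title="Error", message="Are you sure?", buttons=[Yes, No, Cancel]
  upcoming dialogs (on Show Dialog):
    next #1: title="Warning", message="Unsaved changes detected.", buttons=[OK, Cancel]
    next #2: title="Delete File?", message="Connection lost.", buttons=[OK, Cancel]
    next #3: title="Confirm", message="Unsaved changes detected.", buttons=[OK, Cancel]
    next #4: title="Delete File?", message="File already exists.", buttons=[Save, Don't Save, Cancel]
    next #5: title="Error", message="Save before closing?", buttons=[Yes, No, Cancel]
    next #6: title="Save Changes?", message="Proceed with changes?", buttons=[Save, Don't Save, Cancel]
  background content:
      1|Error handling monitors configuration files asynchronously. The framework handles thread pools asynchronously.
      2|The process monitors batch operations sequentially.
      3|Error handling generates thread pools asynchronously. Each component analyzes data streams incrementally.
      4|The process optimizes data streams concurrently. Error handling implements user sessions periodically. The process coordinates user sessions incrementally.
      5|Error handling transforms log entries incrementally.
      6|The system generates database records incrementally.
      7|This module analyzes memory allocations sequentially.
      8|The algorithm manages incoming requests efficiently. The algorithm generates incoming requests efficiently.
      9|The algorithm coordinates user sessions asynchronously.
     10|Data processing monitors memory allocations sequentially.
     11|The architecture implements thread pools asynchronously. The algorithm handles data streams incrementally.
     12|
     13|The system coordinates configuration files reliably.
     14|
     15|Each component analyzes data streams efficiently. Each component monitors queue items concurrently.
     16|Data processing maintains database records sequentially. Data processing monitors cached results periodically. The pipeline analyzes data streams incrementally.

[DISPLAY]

      ┃Erro│        Error        │og e┃┨  
      ┃The │    Are you sure?    │se r┃┃  
      ┃This│ [Yes]  No   Cancel  │ all┃┃  
      ┃The └─────────────────────┘ing ┃┃  
      ┃The algorithm coordinates user ┃┃  
      ┃Data processing monitors memory┃┃  
      ┃The architecture implements thr┃┃  
      ┃                               ┃┃  
      ┗━━━━━━━━━━━━━━━━━━━━━━━━━━━━━━━┛┃  
          ┃                            ┃  
          ┃4                   · ─ ·   ┃  
          ┃Cursor: (0,0)               ┃  
          ┃                            ┃  
          ┗━━━━━━━━━━━━━━━━━━━━━━━━━━━━┛  
                                          
                                          
                                          
                                          


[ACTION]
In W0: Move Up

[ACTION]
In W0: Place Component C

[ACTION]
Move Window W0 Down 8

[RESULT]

      ┃Erro│        Error        │og e┃   
      ┃The │    Are you sure?    │se r┃   
      ┃This│ [Yes]  No   Cancel  │ all┃   
      ┃The └─────────────────────┘ing ┃   
      ┃The algorithm coordinates user ┃   
      ┃Data processing monitors memory┃   
      ┃The architecture implements thr┃┓  
      ┃                               ┃┃  
      ┗━━━━━━━━━━━━━━━━━━━━━━━━━━━━━━━┛┨  
          ┃   0 1 2 3 4 5 6 7 8 9      ┃  
          ┃0  [C]                  G   ┃  
          ┃                            ┃  
          ┃1                           ┃  
          ┃                            ┃  
          ┃2   · ─ ·               ·   ┃  
          ┃                        │   ┃  
          ┃3                       ·   ┃  
          ┃                            ┃  


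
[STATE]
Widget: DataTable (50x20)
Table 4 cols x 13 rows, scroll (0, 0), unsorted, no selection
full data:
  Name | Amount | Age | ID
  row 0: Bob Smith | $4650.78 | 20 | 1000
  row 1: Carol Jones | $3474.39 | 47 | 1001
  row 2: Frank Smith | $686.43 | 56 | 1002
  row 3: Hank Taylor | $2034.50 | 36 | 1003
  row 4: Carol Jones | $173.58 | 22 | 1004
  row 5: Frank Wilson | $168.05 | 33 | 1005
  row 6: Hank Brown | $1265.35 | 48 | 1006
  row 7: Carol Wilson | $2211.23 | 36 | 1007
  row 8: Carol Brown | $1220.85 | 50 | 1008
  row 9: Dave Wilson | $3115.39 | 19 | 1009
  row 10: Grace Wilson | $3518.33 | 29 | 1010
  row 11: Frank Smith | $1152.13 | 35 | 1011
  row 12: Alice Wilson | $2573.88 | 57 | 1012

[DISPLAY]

Name        │Amount  │Age│ID                      
────────────┼────────┼───┼────                    
Bob Smith   │$4650.78│20 │1000                    
Carol Jones │$3474.39│47 │1001                    
Frank Smith │$686.43 │56 │1002                    
Hank Taylor │$2034.50│36 │1003                    
Carol Jones │$173.58 │22 │1004                    
Frank Wilson│$168.05 │33 │1005                    
Hank Brown  │$1265.35│48 │1006                    
Carol Wilson│$2211.23│36 │1007                    
Carol Brown │$1220.85│50 │1008                    
Dave Wilson │$3115.39│19 │1009                    
Grace Wilson│$3518.33│29 │1010                    
Frank Smith │$1152.13│35 │1011                    
Alice Wilson│$2573.88│57 │1012                    
                                                  
                                                  
                                                  
                                                  
                                                  


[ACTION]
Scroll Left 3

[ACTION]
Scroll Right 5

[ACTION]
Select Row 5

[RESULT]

Name        │Amount  │Age│ID                      
────────────┼────────┼───┼────                    
Bob Smith   │$4650.78│20 │1000                    
Carol Jones │$3474.39│47 │1001                    
Frank Smith │$686.43 │56 │1002                    
Hank Taylor │$2034.50│36 │1003                    
Carol Jones │$173.58 │22 │1004                    
>rank Wilson│$168.05 │33 │1005                    
Hank Brown  │$1265.35│48 │1006                    
Carol Wilson│$2211.23│36 │1007                    
Carol Brown │$1220.85│50 │1008                    
Dave Wilson │$3115.39│19 │1009                    
Grace Wilson│$3518.33│29 │1010                    
Frank Smith │$1152.13│35 │1011                    
Alice Wilson│$2573.88│57 │1012                    
                                                  
                                                  
                                                  
                                                  
                                                  


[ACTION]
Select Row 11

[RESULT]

Name        │Amount  │Age│ID                      
────────────┼────────┼───┼────                    
Bob Smith   │$4650.78│20 │1000                    
Carol Jones │$3474.39│47 │1001                    
Frank Smith │$686.43 │56 │1002                    
Hank Taylor │$2034.50│36 │1003                    
Carol Jones │$173.58 │22 │1004                    
Frank Wilson│$168.05 │33 │1005                    
Hank Brown  │$1265.35│48 │1006                    
Carol Wilson│$2211.23│36 │1007                    
Carol Brown │$1220.85│50 │1008                    
Dave Wilson │$3115.39│19 │1009                    
Grace Wilson│$3518.33│29 │1010                    
>rank Smith │$1152.13│35 │1011                    
Alice Wilson│$2573.88│57 │1012                    
                                                  
                                                  
                                                  
                                                  
                                                  


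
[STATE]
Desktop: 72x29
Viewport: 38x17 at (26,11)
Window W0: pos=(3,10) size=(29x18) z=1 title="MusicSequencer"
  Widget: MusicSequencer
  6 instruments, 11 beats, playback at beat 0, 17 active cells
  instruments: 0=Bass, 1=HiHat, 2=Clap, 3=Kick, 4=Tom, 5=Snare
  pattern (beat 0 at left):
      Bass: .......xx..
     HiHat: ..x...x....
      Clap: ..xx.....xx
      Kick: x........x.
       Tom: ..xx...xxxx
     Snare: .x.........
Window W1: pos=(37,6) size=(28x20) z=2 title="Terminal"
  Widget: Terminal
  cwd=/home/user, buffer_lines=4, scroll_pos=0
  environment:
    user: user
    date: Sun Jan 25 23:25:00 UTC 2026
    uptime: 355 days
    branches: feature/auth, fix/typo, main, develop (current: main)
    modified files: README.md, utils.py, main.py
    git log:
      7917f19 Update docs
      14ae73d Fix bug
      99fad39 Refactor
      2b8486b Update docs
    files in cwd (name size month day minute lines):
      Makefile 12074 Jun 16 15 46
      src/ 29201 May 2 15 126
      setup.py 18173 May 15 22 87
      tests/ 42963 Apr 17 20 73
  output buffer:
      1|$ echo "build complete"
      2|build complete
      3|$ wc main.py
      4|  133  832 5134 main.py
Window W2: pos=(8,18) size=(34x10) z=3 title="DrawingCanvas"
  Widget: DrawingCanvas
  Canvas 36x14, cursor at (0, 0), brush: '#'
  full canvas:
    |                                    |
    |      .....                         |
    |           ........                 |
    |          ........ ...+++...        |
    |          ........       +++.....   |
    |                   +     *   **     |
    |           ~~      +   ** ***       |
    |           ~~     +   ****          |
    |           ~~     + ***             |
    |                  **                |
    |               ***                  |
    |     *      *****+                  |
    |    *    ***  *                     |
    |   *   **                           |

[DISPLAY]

     ┃     ┃$ wc main.py              
─────┨     ┃  133  832 5134 main.py   
     ┃     ┃$ █                       
     ┃     ┃                          
     ┃     ┃                          
     ┃     ┃                          
     ┃     ┃                          
━━━━━━━━━━━━━━━┓                      
               ┃                      
───────────────┨                      
               ┃                      
               ┃                      
..             ┃                      
. ...+++...    ┃                      
.       +++....┃━━━━━━━━━━━━━━━━━━━━━━
  +     *   ** ┃                      
━━━━━━━━━━━━━━━┛                      


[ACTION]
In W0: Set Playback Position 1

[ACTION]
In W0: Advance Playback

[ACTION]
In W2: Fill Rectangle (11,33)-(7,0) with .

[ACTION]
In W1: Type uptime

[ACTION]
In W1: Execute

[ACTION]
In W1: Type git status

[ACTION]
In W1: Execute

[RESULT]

     ┃     ┃$ wc main.py              
─────┨     ┃  133  832 5134 main.py   
     ┃     ┃$ uptime                  
     ┃     ┃ 10:00  up 355 days       
     ┃     ┃$ git status              
     ┃     ┃On branch main            
     ┃     ┃Changes not staged for com
━━━━━━━━━━━━━━━┓                      
               ┃    modified:   README
───────────────┨    modified:   utils.
               ┃    modified:   main.p
               ┃                      
..             ┃                      
. ...+++...    ┃                      
.       +++....┃━━━━━━━━━━━━━━━━━━━━━━
  +     *   ** ┃                      
━━━━━━━━━━━━━━━┛                      


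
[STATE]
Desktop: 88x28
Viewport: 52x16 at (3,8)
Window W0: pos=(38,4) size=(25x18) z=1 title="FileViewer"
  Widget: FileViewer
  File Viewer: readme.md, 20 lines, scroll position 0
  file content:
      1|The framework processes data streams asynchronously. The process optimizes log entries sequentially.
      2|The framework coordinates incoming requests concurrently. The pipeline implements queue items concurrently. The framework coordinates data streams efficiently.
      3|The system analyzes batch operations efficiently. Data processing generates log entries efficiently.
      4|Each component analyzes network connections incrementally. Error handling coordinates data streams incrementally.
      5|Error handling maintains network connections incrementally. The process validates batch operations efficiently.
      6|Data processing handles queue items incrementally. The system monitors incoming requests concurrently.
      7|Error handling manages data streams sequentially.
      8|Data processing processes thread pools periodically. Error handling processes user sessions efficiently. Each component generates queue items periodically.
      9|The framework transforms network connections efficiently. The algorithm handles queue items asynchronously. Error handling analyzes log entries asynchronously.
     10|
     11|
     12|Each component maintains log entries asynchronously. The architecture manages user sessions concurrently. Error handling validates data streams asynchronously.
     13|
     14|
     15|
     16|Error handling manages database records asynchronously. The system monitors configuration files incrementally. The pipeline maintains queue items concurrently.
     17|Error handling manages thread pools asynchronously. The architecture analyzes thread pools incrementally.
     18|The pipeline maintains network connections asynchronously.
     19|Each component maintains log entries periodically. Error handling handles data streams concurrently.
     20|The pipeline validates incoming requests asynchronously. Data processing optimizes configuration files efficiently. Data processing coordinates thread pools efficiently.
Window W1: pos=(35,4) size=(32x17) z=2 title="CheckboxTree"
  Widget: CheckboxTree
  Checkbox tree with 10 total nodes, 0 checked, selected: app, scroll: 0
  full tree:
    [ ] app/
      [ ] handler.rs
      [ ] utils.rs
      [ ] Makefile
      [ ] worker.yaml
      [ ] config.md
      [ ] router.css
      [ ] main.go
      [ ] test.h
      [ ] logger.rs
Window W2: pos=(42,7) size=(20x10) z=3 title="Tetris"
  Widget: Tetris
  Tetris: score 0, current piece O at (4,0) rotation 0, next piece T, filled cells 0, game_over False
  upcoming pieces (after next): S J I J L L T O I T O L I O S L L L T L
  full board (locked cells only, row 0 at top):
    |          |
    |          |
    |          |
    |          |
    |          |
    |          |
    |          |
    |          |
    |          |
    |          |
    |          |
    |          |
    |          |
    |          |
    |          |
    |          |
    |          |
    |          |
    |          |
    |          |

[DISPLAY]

                                ┃   [ ]┃ Tetris     
                                ┃   [ ]┠────────────
                                ┃   [ ]┃            
                                ┃   [ ]┃            
                                ┃   [ ]┃            
                                ┃   [ ]┃            
                                ┃   [ ]┃            
                                ┃   [ ]┃            
                                ┃   [ ]┗━━━━━━━━━━━━
                                ┃                   
                                ┃                   
                                ┃                   
                                ┗━━━━━━━━━━━━━━━━━━━
                                   ┗━━━━━━━━━━━━━━━━
                                                    
                                                    


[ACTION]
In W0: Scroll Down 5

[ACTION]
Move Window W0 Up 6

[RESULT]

                                ┃   [ ]┃ Tetris     
                                ┃   [ ]┠────────────
                                ┃   [ ]┃            
                                ┃   [ ]┃            
                                ┃   [ ]┃            
                                ┃   [ ]┃            
                                ┃   [ ]┃            
                                ┃   [ ]┃            
                                ┃   [ ]┗━━━━━━━━━━━━
                                ┃                   
                                ┃                   
                                ┃                   
                                ┗━━━━━━━━━━━━━━━━━━━
                                                    
                                                    
                                                    


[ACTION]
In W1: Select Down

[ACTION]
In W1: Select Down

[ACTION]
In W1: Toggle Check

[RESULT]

                                ┃   [ ]┃ Tetris     
                                ┃>  [x]┠────────────
                                ┃   [ ]┃            
                                ┃   [ ]┃            
                                ┃   [ ]┃            
                                ┃   [ ]┃            
                                ┃   [ ]┃            
                                ┃   [ ]┃            
                                ┃   [ ]┗━━━━━━━━━━━━
                                ┃                   
                                ┃                   
                                ┃                   
                                ┗━━━━━━━━━━━━━━━━━━━
                                                    
                                                    
                                                    


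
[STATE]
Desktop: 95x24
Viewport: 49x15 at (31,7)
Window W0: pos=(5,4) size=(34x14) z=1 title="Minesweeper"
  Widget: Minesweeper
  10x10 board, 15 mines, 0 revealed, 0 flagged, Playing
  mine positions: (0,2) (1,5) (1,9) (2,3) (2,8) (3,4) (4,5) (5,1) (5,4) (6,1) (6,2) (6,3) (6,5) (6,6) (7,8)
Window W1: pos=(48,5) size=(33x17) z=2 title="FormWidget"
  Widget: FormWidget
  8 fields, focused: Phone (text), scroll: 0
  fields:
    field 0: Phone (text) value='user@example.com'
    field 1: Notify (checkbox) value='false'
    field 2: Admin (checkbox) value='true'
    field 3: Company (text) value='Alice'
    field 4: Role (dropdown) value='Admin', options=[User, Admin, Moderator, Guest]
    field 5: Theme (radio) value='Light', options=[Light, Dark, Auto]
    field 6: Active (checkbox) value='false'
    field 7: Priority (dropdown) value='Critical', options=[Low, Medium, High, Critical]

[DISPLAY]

       ┃         ┠───────────────────────────────
       ┃         ┃> Phone:      [user@example.co]
       ┃         ┃  Notify:     [ ]              
       ┃         ┃  Admin:      [x]              
       ┃         ┃  Company:    [Alice          ]
       ┃         ┃  Role:       [Admin         ▼]
       ┃         ┃  Theme:      (●) Light  ( ) Da
       ┃         ┃  Active:     [ ]              
       ┃         ┃  Priority:   [Critical      ▼]
       ┃         ┃                               
━━━━━━━┛         ┃                               
                 ┃                               
                 ┃                               
                 ┃                               
                 ┗━━━━━━━━━━━━━━━━━━━━━━━━━━━━━━━


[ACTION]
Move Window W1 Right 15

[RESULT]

       ┃                       ┠─────────────────
       ┃                       ┃> Phone:      [us
       ┃                       ┃  Notify:     [ ]
       ┃                       ┃  Admin:      [x]
       ┃                       ┃  Company:    [Al
       ┃                       ┃  Role:       [Ad
       ┃                       ┃  Theme:      (●)
       ┃                       ┃  Active:     [ ]
       ┃                       ┃  Priority:   [Cr
       ┃                       ┃                 
━━━━━━━┛                       ┃                 
                               ┃                 
                               ┃                 
                               ┃                 
                               ┗━━━━━━━━━━━━━━━━━


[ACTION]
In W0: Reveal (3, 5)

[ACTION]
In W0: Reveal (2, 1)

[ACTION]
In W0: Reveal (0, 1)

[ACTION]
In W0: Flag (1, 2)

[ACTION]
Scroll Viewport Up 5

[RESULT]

                                                 
                                                 
━━━━━━━┓                                         
       ┃                       ┏━━━━━━━━━━━━━━━━━
───────┨                       ┃ FormWidget      
       ┃                       ┠─────────────────
       ┃                       ┃> Phone:      [us
       ┃                       ┃  Notify:     [ ]
       ┃                       ┃  Admin:      [x]
       ┃                       ┃  Company:    [Al
       ┃                       ┃  Role:       [Ad
       ┃                       ┃  Theme:      (●)
       ┃                       ┃  Active:     [ ]
       ┃                       ┃  Priority:   [Cr
       ┃                       ┃                 
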